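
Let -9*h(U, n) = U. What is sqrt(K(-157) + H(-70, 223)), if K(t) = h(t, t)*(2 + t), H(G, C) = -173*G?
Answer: sqrt(84655)/3 ≈ 96.985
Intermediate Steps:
h(U, n) = -U/9
K(t) = -t*(2 + t)/9 (K(t) = (-t/9)*(2 + t) = -t*(2 + t)/9)
sqrt(K(-157) + H(-70, 223)) = sqrt(-1/9*(-157)*(2 - 157) - 173*(-70)) = sqrt(-1/9*(-157)*(-155) + 12110) = sqrt(-24335/9 + 12110) = sqrt(84655/9) = sqrt(84655)/3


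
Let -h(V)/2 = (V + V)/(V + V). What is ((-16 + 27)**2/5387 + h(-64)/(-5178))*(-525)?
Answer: -55764800/4648981 ≈ -11.995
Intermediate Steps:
h(V) = -2 (h(V) = -2*(V + V)/(V + V) = -2*2*V/(2*V) = -2*2*V*1/(2*V) = -2*1 = -2)
((-16 + 27)**2/5387 + h(-64)/(-5178))*(-525) = ((-16 + 27)**2/5387 - 2/(-5178))*(-525) = (11**2*(1/5387) - 2*(-1/5178))*(-525) = (121*(1/5387) + 1/2589)*(-525) = (121/5387 + 1/2589)*(-525) = (318656/13946943)*(-525) = -55764800/4648981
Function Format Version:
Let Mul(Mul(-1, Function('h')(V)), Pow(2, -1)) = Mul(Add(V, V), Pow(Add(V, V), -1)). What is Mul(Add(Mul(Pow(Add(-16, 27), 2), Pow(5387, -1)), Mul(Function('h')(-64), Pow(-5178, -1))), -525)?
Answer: Rational(-55764800, 4648981) ≈ -11.995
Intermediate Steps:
Function('h')(V) = -2 (Function('h')(V) = Mul(-2, Mul(Add(V, V), Pow(Add(V, V), -1))) = Mul(-2, Mul(Mul(2, V), Pow(Mul(2, V), -1))) = Mul(-2, Mul(Mul(2, V), Mul(Rational(1, 2), Pow(V, -1)))) = Mul(-2, 1) = -2)
Mul(Add(Mul(Pow(Add(-16, 27), 2), Pow(5387, -1)), Mul(Function('h')(-64), Pow(-5178, -1))), -525) = Mul(Add(Mul(Pow(Add(-16, 27), 2), Pow(5387, -1)), Mul(-2, Pow(-5178, -1))), -525) = Mul(Add(Mul(Pow(11, 2), Rational(1, 5387)), Mul(-2, Rational(-1, 5178))), -525) = Mul(Add(Mul(121, Rational(1, 5387)), Rational(1, 2589)), -525) = Mul(Add(Rational(121, 5387), Rational(1, 2589)), -525) = Mul(Rational(318656, 13946943), -525) = Rational(-55764800, 4648981)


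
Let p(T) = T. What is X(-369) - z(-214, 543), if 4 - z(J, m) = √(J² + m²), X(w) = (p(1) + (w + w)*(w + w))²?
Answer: 296638176021 + √340645 ≈ 2.9664e+11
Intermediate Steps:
X(w) = (1 + 4*w²)² (X(w) = (1 + (w + w)*(w + w))² = (1 + (2*w)*(2*w))² = (1 + 4*w²)²)
z(J, m) = 4 - √(J² + m²)
X(-369) - z(-214, 543) = (1 + 4*(-369)²)² - (4 - √((-214)² + 543²)) = (1 + 4*136161)² - (4 - √(45796 + 294849)) = (1 + 544644)² - (4 - √340645) = 544645² + (-4 + √340645) = 296638176025 + (-4 + √340645) = 296638176021 + √340645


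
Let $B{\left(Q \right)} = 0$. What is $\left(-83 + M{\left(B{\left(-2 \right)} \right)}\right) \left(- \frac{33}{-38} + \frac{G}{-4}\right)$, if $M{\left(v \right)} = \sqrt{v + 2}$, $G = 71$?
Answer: $\frac{106489}{76} - \frac{1283 \sqrt{2}}{76} \approx 1377.3$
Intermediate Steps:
$M{\left(v \right)} = \sqrt{2 + v}$
$\left(-83 + M{\left(B{\left(-2 \right)} \right)}\right) \left(- \frac{33}{-38} + \frac{G}{-4}\right) = \left(-83 + \sqrt{2 + 0}\right) \left(- \frac{33}{-38} + \frac{71}{-4}\right) = \left(-83 + \sqrt{2}\right) \left(\left(-33\right) \left(- \frac{1}{38}\right) + 71 \left(- \frac{1}{4}\right)\right) = \left(-83 + \sqrt{2}\right) \left(\frac{33}{38} - \frac{71}{4}\right) = \left(-83 + \sqrt{2}\right) \left(- \frac{1283}{76}\right) = \frac{106489}{76} - \frac{1283 \sqrt{2}}{76}$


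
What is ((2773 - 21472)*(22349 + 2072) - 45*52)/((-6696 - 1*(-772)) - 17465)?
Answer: 456650619/23389 ≈ 19524.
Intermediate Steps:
((2773 - 21472)*(22349 + 2072) - 45*52)/((-6696 - 1*(-772)) - 17465) = (-18699*24421 - 2340)/((-6696 + 772) - 17465) = (-456648279 - 2340)/(-5924 - 17465) = -456650619/(-23389) = -456650619*(-1/23389) = 456650619/23389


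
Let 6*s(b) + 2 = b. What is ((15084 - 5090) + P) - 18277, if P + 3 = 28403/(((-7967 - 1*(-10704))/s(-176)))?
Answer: -70564213/8211 ≈ -8593.9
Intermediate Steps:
s(b) = -1/3 + b/6
P = -2552500/8211 (P = -3 + 28403/(((-7967 - 1*(-10704))/(-1/3 + (1/6)*(-176)))) = -3 + 28403/(((-7967 + 10704)/(-1/3 - 88/3))) = -3 + 28403/((2737/(-89/3))) = -3 + 28403/((2737*(-3/89))) = -3 + 28403/(-8211/89) = -3 + 28403*(-89/8211) = -3 - 2527867/8211 = -2552500/8211 ≈ -310.86)
((15084 - 5090) + P) - 18277 = ((15084 - 5090) - 2552500/8211) - 18277 = (9994 - 2552500/8211) - 18277 = 79508234/8211 - 18277 = -70564213/8211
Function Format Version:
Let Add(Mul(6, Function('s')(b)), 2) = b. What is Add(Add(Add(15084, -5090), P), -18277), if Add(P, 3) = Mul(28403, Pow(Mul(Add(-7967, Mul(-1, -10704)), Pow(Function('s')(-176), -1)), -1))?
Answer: Rational(-70564213, 8211) ≈ -8593.9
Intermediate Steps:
Function('s')(b) = Add(Rational(-1, 3), Mul(Rational(1, 6), b))
P = Rational(-2552500, 8211) (P = Add(-3, Mul(28403, Pow(Mul(Add(-7967, Mul(-1, -10704)), Pow(Add(Rational(-1, 3), Mul(Rational(1, 6), -176)), -1)), -1))) = Add(-3, Mul(28403, Pow(Mul(Add(-7967, 10704), Pow(Add(Rational(-1, 3), Rational(-88, 3)), -1)), -1))) = Add(-3, Mul(28403, Pow(Mul(2737, Pow(Rational(-89, 3), -1)), -1))) = Add(-3, Mul(28403, Pow(Mul(2737, Rational(-3, 89)), -1))) = Add(-3, Mul(28403, Pow(Rational(-8211, 89), -1))) = Add(-3, Mul(28403, Rational(-89, 8211))) = Add(-3, Rational(-2527867, 8211)) = Rational(-2552500, 8211) ≈ -310.86)
Add(Add(Add(15084, -5090), P), -18277) = Add(Add(Add(15084, -5090), Rational(-2552500, 8211)), -18277) = Add(Add(9994, Rational(-2552500, 8211)), -18277) = Add(Rational(79508234, 8211), -18277) = Rational(-70564213, 8211)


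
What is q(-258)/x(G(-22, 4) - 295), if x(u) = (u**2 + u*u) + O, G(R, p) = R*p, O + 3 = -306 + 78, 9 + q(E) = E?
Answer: -267/293147 ≈ -0.00091081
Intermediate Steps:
q(E) = -9 + E
O = -231 (O = -3 + (-306 + 78) = -3 - 228 = -231)
x(u) = -231 + 2*u**2 (x(u) = (u**2 + u*u) - 231 = (u**2 + u**2) - 231 = 2*u**2 - 231 = -231 + 2*u**2)
q(-258)/x(G(-22, 4) - 295) = (-9 - 258)/(-231 + 2*(-22*4 - 295)**2) = -267/(-231 + 2*(-88 - 295)**2) = -267/(-231 + 2*(-383)**2) = -267/(-231 + 2*146689) = -267/(-231 + 293378) = -267/293147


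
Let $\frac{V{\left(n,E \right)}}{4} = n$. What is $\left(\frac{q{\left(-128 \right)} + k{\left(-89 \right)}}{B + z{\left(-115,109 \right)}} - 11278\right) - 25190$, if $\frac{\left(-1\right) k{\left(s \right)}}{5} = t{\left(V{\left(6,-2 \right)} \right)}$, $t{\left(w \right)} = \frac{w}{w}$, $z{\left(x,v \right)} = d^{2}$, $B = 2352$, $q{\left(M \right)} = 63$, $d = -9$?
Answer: $- \frac{88726586}{2433} \approx -36468.0$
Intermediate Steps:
$V{\left(n,E \right)} = 4 n$
$z{\left(x,v \right)} = 81$ ($z{\left(x,v \right)} = \left(-9\right)^{2} = 81$)
$t{\left(w \right)} = 1$
$k{\left(s \right)} = -5$ ($k{\left(s \right)} = \left(-5\right) 1 = -5$)
$\left(\frac{q{\left(-128 \right)} + k{\left(-89 \right)}}{B + z{\left(-115,109 \right)}} - 11278\right) - 25190 = \left(\frac{63 - 5}{2352 + 81} - 11278\right) - 25190 = \left(\frac{58}{2433} - 11278\right) - 25190 = - \frac{27439316}{2433} - 25190 = - \frac{88726586}{2433}$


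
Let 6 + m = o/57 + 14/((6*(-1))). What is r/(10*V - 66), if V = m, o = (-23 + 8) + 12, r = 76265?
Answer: -4347105/8542 ≈ -508.91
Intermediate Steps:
o = -3 (o = -15 + 12 = -3)
m = -478/57 (m = -6 + (-3/57 + 14/((6*(-1)))) = -6 + (-3*1/57 + 14/(-6)) = -6 + (-1/19 + 14*(-⅙)) = -6 + (-1/19 - 7/3) = -6 - 136/57 = -478/57 ≈ -8.3860)
V = -478/57 ≈ -8.3860
r/(10*V - 66) = 76265/(10*(-478/57) - 66) = 76265/(-4780/57 - 66) = 76265/(-8542/57) = 76265*(-57/8542) = -4347105/8542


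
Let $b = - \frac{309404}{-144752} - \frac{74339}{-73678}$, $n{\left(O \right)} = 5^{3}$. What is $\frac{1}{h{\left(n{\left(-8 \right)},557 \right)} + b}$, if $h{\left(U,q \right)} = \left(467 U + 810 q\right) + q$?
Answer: $\frac{1333129732}{680036337176019} \approx 1.9604 \cdot 10^{-6}$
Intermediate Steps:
$n{\left(O \right)} = 125$
$h{\left(U,q \right)} = 467 U + 811 q$
$b = \frac{4194623355}{1333129732}$ ($b = \left(-309404\right) \left(- \frac{1}{144752}\right) - - \frac{74339}{73678} = \frac{77351}{36188} + \frac{74339}{73678} = \frac{4194623355}{1333129732} \approx 3.1464$)
$\frac{1}{h{\left(n{\left(-8 \right)},557 \right)} + b} = \frac{1}{\left(467 \cdot 125 + 811 \cdot 557\right) + \frac{4194623355}{1333129732}} = \frac{1}{\left(58375 + 451727\right) + \frac{4194623355}{1333129732}} = \frac{1}{510102 + \frac{4194623355}{1333129732}} = \frac{1}{\frac{680036337176019}{1333129732}} = \frac{1333129732}{680036337176019}$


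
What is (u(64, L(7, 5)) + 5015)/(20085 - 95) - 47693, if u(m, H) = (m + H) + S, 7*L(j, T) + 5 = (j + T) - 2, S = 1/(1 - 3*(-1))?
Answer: -26694583721/559720 ≈ -47693.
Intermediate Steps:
S = 1/4 (S = 1/(1 + 3) = 1/4 ≈ 0.25000)
L(j, T) = -1 + T/7 + j/7 (L(j, T) = -5/7 + ((j + T) - 2)/7 = -5/7 + ((T + j) - 2)/7 = -5/7 + (-2 + T + j)/7 = -5/7 + (-2/7 + T/7 + j/7) = -1 + T/7 + j/7)
u(m, H) = 1/4 + H + m (u(m, H) = (m + H) + 1/4 = (H + m) + 1/4 = 1/4 + H + m)
(u(64, L(7, 5)) + 5015)/(20085 - 95) - 47693 = ((1/4 + (-1 + (1/7)*5 + (1/7)*7) + 64) + 5015)/(20085 - 95) - 47693 = ((1/4 + (-1 + 5/7 + 1) + 64) + 5015)/19990 - 47693 = ((1/4 + 5/7 + 64) + 5015)*(1/19990) - 47693 = (1819/28 + 5015)*(1/19990) - 47693 = (142239/28)*(1/19990) - 47693 = 142239/559720 - 47693 = -26694583721/559720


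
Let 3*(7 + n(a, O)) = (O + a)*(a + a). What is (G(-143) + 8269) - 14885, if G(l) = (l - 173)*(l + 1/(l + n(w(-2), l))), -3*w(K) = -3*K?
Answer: 2506706/65 ≈ 38565.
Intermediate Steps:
w(K) = K (w(K) = -(-1)*K = K)
n(a, O) = -7 + 2*a*(O + a)/3 (n(a, O) = -7 + ((O + a)*(a + a))/3 = -7 + ((O + a)*(2*a))/3 = -7 + (2*a*(O + a))/3 = -7 + 2*a*(O + a)/3)
G(l) = (-173 + l)*(l + 1/(-13/3 - l/3)) (G(l) = (l - 173)*(l + 1/(l + (-7 + (⅔)*(-2)² + (⅔)*l*(-2)))) = (-173 + l)*(l + 1/(l + (-7 + (⅔)*4 - 4*l/3))) = (-173 + l)*(l + 1/(l + (-7 + 8/3 - 4*l/3))) = (-173 + l)*(l + 1/(l + (-13/3 - 4*l/3))) = (-173 + l)*(l + 1/(-13/3 - l/3)))
(G(-143) + 8269) - 14885 = ((519 + (-143)³ - 2252*(-143) - 160*(-143)²)/(13 - 143) + 8269) - 14885 = ((519 - 2924207 + 322036 - 160*20449)/(-130) + 8269) - 14885 = (-(519 - 2924207 + 322036 - 3271840)/130 + 8269) - 14885 = (-1/130*(-5873492) + 8269) - 14885 = (2936746/65 + 8269) - 14885 = 3474231/65 - 14885 = 2506706/65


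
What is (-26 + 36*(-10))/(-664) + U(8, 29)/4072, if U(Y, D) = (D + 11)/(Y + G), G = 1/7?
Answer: 5611129/9632316 ≈ 0.58253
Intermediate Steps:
G = 1/7 ≈ 0.14286
U(Y, D) = (11 + D)/(1/7 + Y) (U(Y, D) = (D + 11)/(Y + 1/7) = (11 + D)/(1/7 + Y))
(-26 + 36*(-10))/(-664) + U(8, 29)/4072 = (-26 + 36*(-10))/(-664) + (7*(11 + 29)/(1 + 7*8))/4072 = (-26 - 360)*(-1/664) + (7*40/(1 + 56))*(1/4072) = -386*(-1/664) + (7*40/57)*(1/4072) = 193/332 + (7*(1/57)*40)*(1/4072) = 193/332 + (280/57)*(1/4072) = 193/332 + 35/29013 = 5611129/9632316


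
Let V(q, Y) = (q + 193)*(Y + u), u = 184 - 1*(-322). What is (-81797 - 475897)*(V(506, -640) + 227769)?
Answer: -74788438482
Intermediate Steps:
u = 506 (u = 184 + 322 = 506)
V(q, Y) = (193 + q)*(506 + Y) (V(q, Y) = (q + 193)*(Y + 506) = (193 + q)*(506 + Y))
(-81797 - 475897)*(V(506, -640) + 227769) = (-81797 - 475897)*((97658 + 193*(-640) + 506*506 - 640*506) + 227769) = -557694*((97658 - 123520 + 256036 - 323840) + 227769) = -557694*(-93666 + 227769) = -557694*134103 = -74788438482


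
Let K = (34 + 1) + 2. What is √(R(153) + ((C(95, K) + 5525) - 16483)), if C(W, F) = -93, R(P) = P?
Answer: I*√10898 ≈ 104.39*I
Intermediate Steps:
K = 37 (K = 35 + 2 = 37)
√(R(153) + ((C(95, K) + 5525) - 16483)) = √(153 + ((-93 + 5525) - 16483)) = √(153 + (5432 - 16483)) = √(153 - 11051) = √(-10898) = I*√10898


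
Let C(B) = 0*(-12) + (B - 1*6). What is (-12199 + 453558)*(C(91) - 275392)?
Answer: -121509222213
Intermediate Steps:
C(B) = -6 + B (C(B) = 0 + (B - 6) = 0 + (-6 + B) = -6 + B)
(-12199 + 453558)*(C(91) - 275392) = (-12199 + 453558)*((-6 + 91) - 275392) = 441359*(85 - 275392) = 441359*(-275307) = -121509222213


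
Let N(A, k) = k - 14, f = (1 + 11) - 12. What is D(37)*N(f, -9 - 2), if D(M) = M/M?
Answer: -25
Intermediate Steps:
D(M) = 1
f = 0 (f = 12 - 12 = 0)
N(A, k) = -14 + k
D(37)*N(f, -9 - 2) = 1*(-14 + (-9 - 2)) = 1*(-14 - 11) = 1*(-25) = -25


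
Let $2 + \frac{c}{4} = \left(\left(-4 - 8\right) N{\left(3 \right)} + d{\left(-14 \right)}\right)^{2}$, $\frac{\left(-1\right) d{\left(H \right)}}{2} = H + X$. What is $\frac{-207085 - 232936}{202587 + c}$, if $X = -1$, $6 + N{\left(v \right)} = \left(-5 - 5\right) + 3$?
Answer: $- \frac{440021}{340963} \approx -1.2905$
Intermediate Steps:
$N{\left(v \right)} = -13$ ($N{\left(v \right)} = -6 + \left(\left(-5 - 5\right) + 3\right) = -6 + \left(-10 + 3\right) = -6 - 7 = -13$)
$d{\left(H \right)} = 2 - 2 H$ ($d{\left(H \right)} = - 2 \left(H - 1\right) = - 2 \left(-1 + H\right) = 2 - 2 H$)
$c = 138376$ ($c = -8 + 4 \left(\left(-4 - 8\right) \left(-13\right) + \left(2 - -28\right)\right)^{2} = -8 + 4 \left(\left(-12\right) \left(-13\right) + \left(2 + 28\right)\right)^{2} = -8 + 4 \left(156 + 30\right)^{2} = -8 + 4 \cdot 186^{2} = -8 + 4 \cdot 34596 = -8 + 138384 = 138376$)
$\frac{-207085 - 232936}{202587 + c} = \frac{-207085 - 232936}{202587 + 138376} = - \frac{440021}{340963}$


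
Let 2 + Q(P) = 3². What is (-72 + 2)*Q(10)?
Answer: -490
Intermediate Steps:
Q(P) = 7 (Q(P) = -2 + 3² = -2 + 9 = 7)
(-72 + 2)*Q(10) = (-72 + 2)*7 = -70*7 = -490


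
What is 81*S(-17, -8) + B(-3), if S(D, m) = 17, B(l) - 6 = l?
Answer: 1380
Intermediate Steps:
B(l) = 6 + l
81*S(-17, -8) + B(-3) = 81*17 + (6 - 3) = 1377 + 3 = 1380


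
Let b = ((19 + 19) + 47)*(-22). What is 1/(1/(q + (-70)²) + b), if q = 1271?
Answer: -6171/11539769 ≈ -0.00053476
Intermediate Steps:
b = -1870 (b = (38 + 47)*(-22) = 85*(-22) = -1870)
1/(1/(q + (-70)²) + b) = 1/(1/(1271 + (-70)²) - 1870) = 1/(1/(1271 + 4900) - 1870) = 1/(1/6171 - 1870) = 1/(-11539769/6171) = -6171/11539769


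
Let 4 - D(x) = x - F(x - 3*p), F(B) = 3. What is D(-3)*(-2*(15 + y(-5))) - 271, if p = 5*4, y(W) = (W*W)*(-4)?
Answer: 1429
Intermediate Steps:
y(W) = -4*W² (y(W) = W²*(-4) = -4*W²)
p = 20
D(x) = 7 - x (D(x) = 4 - (x - 1*3) = 4 - (x - 3) = 4 - (-3 + x) = 4 + (3 - x) = 7 - x)
D(-3)*(-2*(15 + y(-5))) - 271 = (7 - 1*(-3))*(-2*(15 - 4*(-5)²)) - 271 = (7 + 3)*(-2*(15 - 4*25)) - 271 = 10*(-2*(15 - 100)) - 271 = 10*(-2*(-85)) - 271 = 10*170 - 271 = 1700 - 271 = 1429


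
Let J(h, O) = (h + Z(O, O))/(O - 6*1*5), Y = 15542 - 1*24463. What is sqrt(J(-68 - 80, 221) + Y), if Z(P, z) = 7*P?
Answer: 12*I*sqrt(2258193)/191 ≈ 94.412*I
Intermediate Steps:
Y = -8921 (Y = 15542 - 24463 = -8921)
J(h, O) = (h + 7*O)/(-30 + O) (J(h, O) = (h + 7*O)/(O - 6*1*5) = (h + 7*O)/(O - 6*5) = (h + 7*O)/(O - 30) = (h + 7*O)/(-30 + O))
sqrt(J(-68 - 80, 221) + Y) = sqrt(((-68 - 80) + 7*221)/(-30 + 221) - 8921) = sqrt((-148 + 1547)/191 - 8921) = sqrt((1/191)*1399 - 8921) = sqrt(1399/191 - 8921) = sqrt(-1702512/191) = 12*I*sqrt(2258193)/191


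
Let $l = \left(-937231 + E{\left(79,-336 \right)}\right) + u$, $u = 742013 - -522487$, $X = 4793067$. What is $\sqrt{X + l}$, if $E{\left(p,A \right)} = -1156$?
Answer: $2 \sqrt{1279795} \approx 2262.6$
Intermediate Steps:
$u = 1264500$ ($u = 742013 + 522487 = 1264500$)
$l = 326113$ ($l = \left(-937231 - 1156\right) + 1264500 = -938387 + 1264500 = 326113$)
$\sqrt{X + l} = \sqrt{4793067 + 326113} = \sqrt{5119180} = 2 \sqrt{1279795}$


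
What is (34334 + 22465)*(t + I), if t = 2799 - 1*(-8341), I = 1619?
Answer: 724698441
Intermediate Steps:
t = 11140 (t = 2799 + 8341 = 11140)
(34334 + 22465)*(t + I) = (34334 + 22465)*(11140 + 1619) = 56799*12759 = 724698441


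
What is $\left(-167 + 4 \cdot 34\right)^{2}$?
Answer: $961$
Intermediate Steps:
$\left(-167 + 4 \cdot 34\right)^{2} = \left(-167 + 136\right)^{2} = \left(-31\right)^{2} = 961$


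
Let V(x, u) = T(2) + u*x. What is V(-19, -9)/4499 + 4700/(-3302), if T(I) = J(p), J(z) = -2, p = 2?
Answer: -10293631/7427849 ≈ -1.3858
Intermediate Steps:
T(I) = -2
V(x, u) = -2 + u*x
V(-19, -9)/4499 + 4700/(-3302) = (-2 - 9*(-19))/4499 + 4700/(-3302) = (-2 + 171)*(1/4499) + 4700*(-1/3302) = 169*(1/4499) - 2350/1651 = 169/4499 - 2350/1651 = -10293631/7427849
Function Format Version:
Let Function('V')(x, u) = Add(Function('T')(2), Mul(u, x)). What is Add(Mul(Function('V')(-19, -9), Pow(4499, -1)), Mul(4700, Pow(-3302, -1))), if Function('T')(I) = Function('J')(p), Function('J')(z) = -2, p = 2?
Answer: Rational(-10293631, 7427849) ≈ -1.3858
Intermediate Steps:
Function('T')(I) = -2
Function('V')(x, u) = Add(-2, Mul(u, x))
Add(Mul(Function('V')(-19, -9), Pow(4499, -1)), Mul(4700, Pow(-3302, -1))) = Add(Mul(Add(-2, Mul(-9, -19)), Pow(4499, -1)), Mul(4700, Pow(-3302, -1))) = Add(Mul(Add(-2, 171), Rational(1, 4499)), Mul(4700, Rational(-1, 3302))) = Add(Mul(169, Rational(1, 4499)), Rational(-2350, 1651)) = Add(Rational(169, 4499), Rational(-2350, 1651)) = Rational(-10293631, 7427849)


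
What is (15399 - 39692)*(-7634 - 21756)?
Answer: 713971270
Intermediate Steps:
(15399 - 39692)*(-7634 - 21756) = -24293*(-29390) = 713971270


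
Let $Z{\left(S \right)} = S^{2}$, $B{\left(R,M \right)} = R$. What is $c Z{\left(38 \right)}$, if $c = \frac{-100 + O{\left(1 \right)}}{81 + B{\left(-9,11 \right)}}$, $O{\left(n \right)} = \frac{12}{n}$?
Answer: $- \frac{15884}{9} \approx -1764.9$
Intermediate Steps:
$c = - \frac{11}{9}$ ($c = \frac{-100 + \frac{12}{1}}{81 - 9} = \frac{-100 + 12 \cdot 1}{72} = \left(-100 + 12\right) \frac{1}{72} = \left(-88\right) \frac{1}{72} = - \frac{11}{9} \approx -1.2222$)
$c Z{\left(38 \right)} = - \frac{11 \cdot 38^{2}}{9} = \left(- \frac{11}{9}\right) 1444 = - \frac{15884}{9}$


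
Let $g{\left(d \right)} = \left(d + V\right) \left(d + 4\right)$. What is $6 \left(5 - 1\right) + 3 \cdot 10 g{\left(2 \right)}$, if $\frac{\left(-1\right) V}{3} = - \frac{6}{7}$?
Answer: $\frac{5928}{7} \approx 846.86$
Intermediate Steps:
$V = \frac{18}{7}$ ($V = - 3 \left(- \frac{6}{7}\right) = - 3 \left(\left(-6\right) \frac{1}{7}\right) = \left(-3\right) \left(- \frac{6}{7}\right) = \frac{18}{7} \approx 2.5714$)
$g{\left(d \right)} = \left(4 + d\right) \left(\frac{18}{7} + d\right)$ ($g{\left(d \right)} = \left(d + \frac{18}{7}\right) \left(d + 4\right) = \left(\frac{18}{7} + d\right) \left(4 + d\right) = \left(4 + d\right) \left(\frac{18}{7} + d\right)$)
$6 \left(5 - 1\right) + 3 \cdot 10 g{\left(2 \right)} = 6 \left(5 - 1\right) + 3 \cdot 10 \left(\frac{72}{7} + 2^{2} + \frac{46}{7} \cdot 2\right) = 6 \cdot 4 + 30 \left(\frac{72}{7} + 4 + \frac{92}{7}\right) = 24 + 30 \cdot \frac{192}{7} = 24 + \frac{5760}{7} = \frac{5928}{7}$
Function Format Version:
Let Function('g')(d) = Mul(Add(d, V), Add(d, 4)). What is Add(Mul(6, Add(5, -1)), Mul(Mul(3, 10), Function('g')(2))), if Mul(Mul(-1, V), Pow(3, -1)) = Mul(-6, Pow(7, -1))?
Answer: Rational(5928, 7) ≈ 846.86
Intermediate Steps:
V = Rational(18, 7) (V = Mul(-3, Mul(-6, Pow(7, -1))) = Mul(-3, Mul(-6, Rational(1, 7))) = Mul(-3, Rational(-6, 7)) = Rational(18, 7) ≈ 2.5714)
Function('g')(d) = Mul(Add(4, d), Add(Rational(18, 7), d)) (Function('g')(d) = Mul(Add(d, Rational(18, 7)), Add(d, 4)) = Mul(Add(Rational(18, 7), d), Add(4, d)) = Mul(Add(4, d), Add(Rational(18, 7), d)))
Add(Mul(6, Add(5, -1)), Mul(Mul(3, 10), Function('g')(2))) = Add(Mul(6, Add(5, -1)), Mul(Mul(3, 10), Add(Rational(72, 7), Pow(2, 2), Mul(Rational(46, 7), 2)))) = Add(Mul(6, 4), Mul(30, Add(Rational(72, 7), 4, Rational(92, 7)))) = Add(24, Mul(30, Rational(192, 7))) = Add(24, Rational(5760, 7)) = Rational(5928, 7)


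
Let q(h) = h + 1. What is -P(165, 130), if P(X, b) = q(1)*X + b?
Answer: -460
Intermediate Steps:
q(h) = 1 + h
P(X, b) = b + 2*X (P(X, b) = (1 + 1)*X + b = 2*X + b = b + 2*X)
-P(165, 130) = -(130 + 2*165) = -(130 + 330) = -1*460 = -460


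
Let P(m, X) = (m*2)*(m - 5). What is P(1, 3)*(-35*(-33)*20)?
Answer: -184800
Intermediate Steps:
P(m, X) = 2*m*(-5 + m) (P(m, X) = (2*m)*(-5 + m) = 2*m*(-5 + m))
P(1, 3)*(-35*(-33)*20) = (2*1*(-5 + 1))*(-35*(-33)*20) = (2*1*(-4))*(1155*20) = -8*23100 = -184800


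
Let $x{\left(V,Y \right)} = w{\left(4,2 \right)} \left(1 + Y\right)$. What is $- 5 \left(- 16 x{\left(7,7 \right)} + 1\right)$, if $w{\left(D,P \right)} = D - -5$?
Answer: $5755$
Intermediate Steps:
$w{\left(D,P \right)} = 5 + D$ ($w{\left(D,P \right)} = D + 5 = 5 + D$)
$x{\left(V,Y \right)} = 9 + 9 Y$ ($x{\left(V,Y \right)} = \left(5 + 4\right) \left(1 + Y\right) = 9 \left(1 + Y\right) = 9 + 9 Y$)
$- 5 \left(- 16 x{\left(7,7 \right)} + 1\right) = - 5 \left(- 16 \left(9 + 9 \cdot 7\right) + 1\right) = - 5 \left(- 16 \left(9 + 63\right) + 1\right) = - 5 \left(\left(-16\right) 72 + 1\right) = - 5 \left(-1152 + 1\right) = \left(-5\right) \left(-1151\right) = 5755$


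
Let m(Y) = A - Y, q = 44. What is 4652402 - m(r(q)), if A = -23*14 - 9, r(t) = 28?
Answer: 4652761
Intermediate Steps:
A = -331 (A = -322 - 9 = -331)
m(Y) = -331 - Y
4652402 - m(r(q)) = 4652402 - (-331 - 1*28) = 4652402 - (-331 - 28) = 4652402 - 1*(-359) = 4652402 + 359 = 4652761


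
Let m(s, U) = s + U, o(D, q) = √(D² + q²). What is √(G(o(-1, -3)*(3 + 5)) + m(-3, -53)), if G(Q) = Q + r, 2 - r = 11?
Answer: √(-65 + 8*√10) ≈ 6.3009*I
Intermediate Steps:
r = -9 (r = 2 - 1*11 = 2 - 11 = -9)
m(s, U) = U + s
G(Q) = -9 + Q (G(Q) = Q - 9 = -9 + Q)
√(G(o(-1, -3)*(3 + 5)) + m(-3, -53)) = √((-9 + √((-1)² + (-3)²)*(3 + 5)) + (-53 - 3)) = √((-9 + √(1 + 9)*8) - 56) = √((-9 + √10*8) - 56) = √((-9 + 8*√10) - 56) = √(-65 + 8*√10)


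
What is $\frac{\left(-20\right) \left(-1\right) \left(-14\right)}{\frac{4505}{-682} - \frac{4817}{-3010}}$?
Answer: $\frac{71848700}{1284357} \approx 55.941$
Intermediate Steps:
$\frac{\left(-20\right) \left(-1\right) \left(-14\right)}{\frac{4505}{-682} - \frac{4817}{-3010}} = \frac{20 \left(-14\right)}{4505 \left(- \frac{1}{682}\right) - - \frac{4817}{3010}} = - \frac{280}{- \frac{4505}{682} + \frac{4817}{3010}} = - \frac{280}{- \frac{2568714}{513205}} = \left(-280\right) \left(- \frac{513205}{2568714}\right) = \frac{71848700}{1284357}$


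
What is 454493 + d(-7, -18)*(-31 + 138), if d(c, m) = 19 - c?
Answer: 457275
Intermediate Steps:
454493 + d(-7, -18)*(-31 + 138) = 454493 + (19 - 1*(-7))*(-31 + 138) = 454493 + (19 + 7)*107 = 454493 + 26*107 = 454493 + 2782 = 457275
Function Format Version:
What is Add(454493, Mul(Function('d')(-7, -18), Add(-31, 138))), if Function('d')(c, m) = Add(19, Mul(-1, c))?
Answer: 457275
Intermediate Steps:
Add(454493, Mul(Function('d')(-7, -18), Add(-31, 138))) = Add(454493, Mul(Add(19, Mul(-1, -7)), Add(-31, 138))) = Add(454493, Mul(Add(19, 7), 107)) = Add(454493, Mul(26, 107)) = Add(454493, 2782) = 457275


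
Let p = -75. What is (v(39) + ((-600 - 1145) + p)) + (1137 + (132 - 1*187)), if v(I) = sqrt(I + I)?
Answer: -738 + sqrt(78) ≈ -729.17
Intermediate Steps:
v(I) = sqrt(2)*sqrt(I) (v(I) = sqrt(2*I) = sqrt(2)*sqrt(I))
(v(39) + ((-600 - 1145) + p)) + (1137 + (132 - 1*187)) = (sqrt(2)*sqrt(39) + ((-600 - 1145) - 75)) + (1137 + (132 - 1*187)) = (sqrt(78) + (-1745 - 75)) + (1137 + (132 - 187)) = (sqrt(78) - 1820) + (1137 - 55) = (-1820 + sqrt(78)) + 1082 = -738 + sqrt(78)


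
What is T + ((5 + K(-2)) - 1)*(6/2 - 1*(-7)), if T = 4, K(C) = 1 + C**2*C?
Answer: -26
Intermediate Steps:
K(C) = 1 + C**3
T + ((5 + K(-2)) - 1)*(6/2 - 1*(-7)) = 4 + ((5 + (1 + (-2)**3)) - 1)*(6/2 - 1*(-7)) = 4 + ((5 + (1 - 8)) - 1)*(6*(1/2) + 7) = 4 + ((5 - 7) - 1)*(3 + 7) = 4 + (-2 - 1)*10 = 4 - 3*10 = 4 - 30 = -26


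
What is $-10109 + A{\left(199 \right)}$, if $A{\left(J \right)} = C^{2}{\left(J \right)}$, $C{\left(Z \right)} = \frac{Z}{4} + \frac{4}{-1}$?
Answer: $- \frac{128255}{16} \approx -8015.9$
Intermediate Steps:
$C{\left(Z \right)} = -4 + \frac{Z}{4}$ ($C{\left(Z \right)} = Z \frac{1}{4} + 4 \left(-1\right) = \frac{Z}{4} - 4 = -4 + \frac{Z}{4}$)
$A{\left(J \right)} = \left(-4 + \frac{J}{4}\right)^{2}$
$-10109 + A{\left(199 \right)} = -10109 + \frac{\left(-16 + 199\right)^{2}}{16} = -10109 + \frac{183^{2}}{16} = -10109 + \frac{1}{16} \cdot 33489 = -10109 + \frac{33489}{16} = - \frac{128255}{16}$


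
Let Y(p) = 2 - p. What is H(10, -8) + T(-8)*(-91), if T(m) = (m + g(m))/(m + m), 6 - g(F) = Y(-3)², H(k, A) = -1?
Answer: -2473/16 ≈ -154.56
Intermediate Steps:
g(F) = -19 (g(F) = 6 - (2 - 1*(-3))² = 6 - (2 + 3)² = 6 - 1*5² = 6 - 1*25 = 6 - 25 = -19)
T(m) = (-19 + m)/(2*m) (T(m) = (m - 19)/(m + m) = (-19 + m)/((2*m)) = (-19 + m)*(1/(2*m)) = (-19 + m)/(2*m))
H(10, -8) + T(-8)*(-91) = -1 + ((½)*(-19 - 8)/(-8))*(-91) = -1 + ((½)*(-⅛)*(-27))*(-91) = -1 + (27/16)*(-91) = -1 - 2457/16 = -2473/16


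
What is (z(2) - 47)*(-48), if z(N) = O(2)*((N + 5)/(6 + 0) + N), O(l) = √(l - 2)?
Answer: 2256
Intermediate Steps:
O(l) = √(-2 + l)
z(N) = 0 (z(N) = √(-2 + 2)*((N + 5)/(6 + 0) + N) = √0*((5 + N)/6 + N) = 0*((5 + N)*(⅙) + N) = 0*((⅚ + N/6) + N) = 0*(⅚ + 7*N/6) = 0)
(z(2) - 47)*(-48) = (0 - 47)*(-48) = -47*(-48) = 2256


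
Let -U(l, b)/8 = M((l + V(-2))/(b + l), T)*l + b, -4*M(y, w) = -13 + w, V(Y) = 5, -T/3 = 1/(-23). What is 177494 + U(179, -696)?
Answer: 4104458/23 ≈ 1.7845e+5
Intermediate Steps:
T = 3/23 (T = -3/(-23) = -3*(-1/23) = 3/23 ≈ 0.13043)
M(y, w) = 13/4 - w/4 (M(y, w) = -(-13 + w)/4 = 13/4 - w/4)
U(l, b) = -8*b - 592*l/23 (U(l, b) = -8*((13/4 - ¼*3/23)*l + b) = -8*((13/4 - 3/92)*l + b) = -8*(74*l/23 + b) = -8*(b + 74*l/23) = -8*b - 592*l/23)
177494 + U(179, -696) = 177494 + (-8*(-696) - 592/23*179) = 177494 + (5568 - 105968/23) = 177494 + 22096/23 = 4104458/23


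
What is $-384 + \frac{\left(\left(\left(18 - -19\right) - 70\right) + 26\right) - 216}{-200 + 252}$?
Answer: $- \frac{20191}{52} \approx -388.29$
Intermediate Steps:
$-384 + \frac{\left(\left(\left(18 - -19\right) - 70\right) + 26\right) - 216}{-200 + 252} = -384 + \frac{\left(\left(\left(18 + 19\right) - 70\right) + 26\right) - 216}{52} = -384 + \left(\left(\left(37 - 70\right) + 26\right) - 216\right) \frac{1}{52} = -384 + \left(\left(-33 + 26\right) - 216\right) \frac{1}{52} = -384 + \left(-7 - 216\right) \frac{1}{52} = -384 - \frac{223}{52} = - \frac{20191}{52}$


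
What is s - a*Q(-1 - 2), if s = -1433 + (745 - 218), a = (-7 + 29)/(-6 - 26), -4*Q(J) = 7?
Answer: -58061/64 ≈ -907.20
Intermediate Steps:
Q(J) = -7/4 (Q(J) = -1/4*7 = -7/4)
a = -11/16 (a = 22/(-32) = 22*(-1/32) = -11/16 ≈ -0.68750)
s = -906 (s = -1433 + 527 = -906)
s - a*Q(-1 - 2) = -906 - (-11)*(-7)/(16*4) = -906 - 1*77/64 = -906 - 77/64 = -58061/64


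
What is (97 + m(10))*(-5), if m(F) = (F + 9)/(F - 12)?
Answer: -875/2 ≈ -437.50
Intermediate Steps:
m(F) = (9 + F)/(-12 + F)
(97 + m(10))*(-5) = (97 + (9 + 10)/(-12 + 10))*(-5) = (97 + 19/(-2))*(-5) = (97 - ½*19)*(-5) = (97 - 19/2)*(-5) = (175/2)*(-5) = -875/2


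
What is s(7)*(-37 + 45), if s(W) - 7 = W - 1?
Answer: 104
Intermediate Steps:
s(W) = 6 + W (s(W) = 7 + (W - 1) = 7 + (-1 + W) = 6 + W)
s(7)*(-37 + 45) = (6 + 7)*(-37 + 45) = 13*8 = 104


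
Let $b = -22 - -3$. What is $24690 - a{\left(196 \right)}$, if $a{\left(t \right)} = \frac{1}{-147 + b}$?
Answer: $\frac{4098541}{166} \approx 24690.0$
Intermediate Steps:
$b = -19$ ($b = -22 + 3 = -19$)
$a{\left(t \right)} = - \frac{1}{166}$ ($a{\left(t \right)} = \frac{1}{-147 - 19} = \frac{1}{-166} = - \frac{1}{166}$)
$24690 - a{\left(196 \right)} = 24690 - - \frac{1}{166} = 24690 + \frac{1}{166} = \frac{4098541}{166}$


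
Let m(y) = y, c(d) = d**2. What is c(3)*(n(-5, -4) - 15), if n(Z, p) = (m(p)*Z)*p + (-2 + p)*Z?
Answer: -585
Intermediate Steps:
n(Z, p) = Z*p**2 + Z*(-2 + p) (n(Z, p) = (p*Z)*p + (-2 + p)*Z = (Z*p)*p + Z*(-2 + p) = Z*p**2 + Z*(-2 + p))
c(3)*(n(-5, -4) - 15) = 3**2*(-5*(-2 - 4 + (-4)**2) - 15) = 9*(-5*(-2 - 4 + 16) - 15) = 9*(-5*10 - 15) = 9*(-50 - 15) = 9*(-65) = -585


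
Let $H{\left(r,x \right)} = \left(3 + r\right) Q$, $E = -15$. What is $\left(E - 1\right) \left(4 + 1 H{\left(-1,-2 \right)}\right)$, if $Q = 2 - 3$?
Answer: $-32$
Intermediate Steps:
$Q = -1$ ($Q = 2 - 3 = -1$)
$H{\left(r,x \right)} = -3 - r$ ($H{\left(r,x \right)} = \left(3 + r\right) \left(-1\right) = -3 - r$)
$\left(E - 1\right) \left(4 + 1 H{\left(-1,-2 \right)}\right) = \left(-15 - 1\right) \left(4 + 1 \left(-3 - -1\right)\right) = - 16 \left(4 + 1 \left(-3 + 1\right)\right) = - 16 \left(4 + 1 \left(-2\right)\right) = - 16 \left(4 - 2\right) = \left(-16\right) 2 = -32$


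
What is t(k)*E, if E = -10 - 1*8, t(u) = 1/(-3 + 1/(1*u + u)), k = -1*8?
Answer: 288/49 ≈ 5.8775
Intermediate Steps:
k = -8
t(u) = 1/(-3 + 1/(2*u)) (t(u) = 1/(-3 + 1/(u + u)) = 1/(-3 + 1/(2*u)))
E = -18 (E = -10 - 8 = -18)
t(k)*E = -2*(-8)/(-1 + 6*(-8))*(-18) = -2*(-8)/(-1 - 48)*(-18) = -2*(-8)/(-49)*(-18) = -2*(-8)*(-1/49)*(-18) = -16/49*(-18) = 288/49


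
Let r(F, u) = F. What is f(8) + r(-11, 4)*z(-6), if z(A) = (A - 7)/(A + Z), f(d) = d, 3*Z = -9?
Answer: -71/9 ≈ -7.8889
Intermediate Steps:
Z = -3 (Z = (⅓)*(-9) = -3)
z(A) = (-7 + A)/(-3 + A) (z(A) = (A - 7)/(A - 3) = (-7 + A)/(-3 + A))
f(8) + r(-11, 4)*z(-6) = 8 - 11*(-7 - 6)/(-3 - 6) = 8 - 11*(-13)/(-9) = 8 - (-11)*(-13)/9 = 8 - 11*13/9 = 8 - 143/9 = -71/9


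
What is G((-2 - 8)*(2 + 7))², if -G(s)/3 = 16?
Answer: 2304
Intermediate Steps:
G(s) = -48 (G(s) = -3*16 = -48)
G((-2 - 8)*(2 + 7))² = (-48)² = 2304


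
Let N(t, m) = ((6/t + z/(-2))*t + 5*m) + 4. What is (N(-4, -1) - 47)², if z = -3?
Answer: 2304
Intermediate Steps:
N(t, m) = 4 + 5*m + t*(3/2 + 6/t) (N(t, m) = ((6/t - 3/(-2))*t + 5*m) + 4 = ((6/t - 3*(-½))*t + 5*m) + 4 = ((6/t + 3/2)*t + 5*m) + 4 = ((3/2 + 6/t)*t + 5*m) + 4 = (t*(3/2 + 6/t) + 5*m) + 4 = (5*m + t*(3/2 + 6/t)) + 4 = 4 + 5*m + t*(3/2 + 6/t))
(N(-4, -1) - 47)² = ((10 + 5*(-1) + (3/2)*(-4)) - 47)² = ((10 - 5 - 6) - 47)² = (-1 - 47)² = (-48)² = 2304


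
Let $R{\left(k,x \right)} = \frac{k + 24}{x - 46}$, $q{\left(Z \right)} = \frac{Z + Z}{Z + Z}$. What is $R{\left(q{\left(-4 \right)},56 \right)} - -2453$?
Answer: $\frac{4911}{2} \approx 2455.5$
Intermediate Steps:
$q{\left(Z \right)} = 1$ ($q{\left(Z \right)} = \frac{2 Z}{2 Z} = 2 Z \frac{1}{2 Z} = 1$)
$R{\left(k,x \right)} = \frac{24 + k}{-46 + x}$
$R{\left(q{\left(-4 \right)},56 \right)} - -2453 = \frac{24 + 1}{-46 + 56} - -2453 = \frac{1}{10} \cdot 25 + 2453 = \frac{5}{2} + 2453 = \frac{4911}{2}$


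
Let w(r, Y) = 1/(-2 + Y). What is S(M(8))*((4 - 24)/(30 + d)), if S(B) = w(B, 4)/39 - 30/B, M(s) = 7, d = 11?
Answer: 23330/11193 ≈ 2.0843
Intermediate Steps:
S(B) = 1/78 - 30/B (S(B) = 1/((-2 + 4)*39) - 30/B = (1/39)/2 - 30/B = (1/2)*(1/39) - 30/B = 1/78 - 30/B)
S(M(8))*((4 - 24)/(30 + d)) = ((1/78)*(-2340 + 7)/7)*((4 - 24)/(30 + 11)) = ((1/78)*(1/7)*(-2333))*(-20/41) = -(-23330)/(273*41) = -2333/546*(-20/41) = 23330/11193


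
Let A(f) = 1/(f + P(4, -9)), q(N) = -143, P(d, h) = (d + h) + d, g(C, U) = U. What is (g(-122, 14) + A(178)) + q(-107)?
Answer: -22832/177 ≈ -128.99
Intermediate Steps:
P(d, h) = h + 2*d
A(f) = 1/(-1 + f) (A(f) = 1/(f + (-9 + 2*4)) = 1/(f + (-9 + 8)) = 1/(f - 1) = 1/(-1 + f))
(g(-122, 14) + A(178)) + q(-107) = (14 + 1/(-1 + 178)) - 143 = (14 + 1/177) - 143 = 2479/177 - 143 = -22832/177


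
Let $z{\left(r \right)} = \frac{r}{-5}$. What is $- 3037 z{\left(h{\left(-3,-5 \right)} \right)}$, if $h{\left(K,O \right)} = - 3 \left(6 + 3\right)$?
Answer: $- \frac{81999}{5} \approx -16400.0$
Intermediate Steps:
$h{\left(K,O \right)} = -27$ ($h{\left(K,O \right)} = \left(-3\right) 9 = -27$)
$z{\left(r \right)} = - \frac{r}{5}$ ($z{\left(r \right)} = r \left(- \frac{1}{5}\right) = - \frac{r}{5}$)
$- 3037 z{\left(h{\left(-3,-5 \right)} \right)} = - 3037 \left(\left(- \frac{1}{5}\right) \left(-27\right)\right) = \left(-3037\right) \frac{27}{5} = - \frac{81999}{5}$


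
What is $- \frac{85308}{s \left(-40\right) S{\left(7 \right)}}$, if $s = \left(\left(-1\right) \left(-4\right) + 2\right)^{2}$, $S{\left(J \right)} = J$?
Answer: $\frac{7109}{840} \approx 8.4631$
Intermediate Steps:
$s = 36$ ($s = \left(4 + 2\right)^{2} = 6^{2} = 36$)
$- \frac{85308}{s \left(-40\right) S{\left(7 \right)}} = - \frac{85308}{36 \left(-40\right) 7} = - \frac{85308}{\left(-1440\right) 7} = - \frac{85308}{-10080} = \left(-85308\right) \left(- \frac{1}{10080}\right) = \frac{7109}{840}$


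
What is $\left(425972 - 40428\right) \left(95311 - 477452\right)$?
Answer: $-147332169704$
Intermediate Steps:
$\left(425972 - 40428\right) \left(95311 - 477452\right) = 385544 \left(-382141\right) = -147332169704$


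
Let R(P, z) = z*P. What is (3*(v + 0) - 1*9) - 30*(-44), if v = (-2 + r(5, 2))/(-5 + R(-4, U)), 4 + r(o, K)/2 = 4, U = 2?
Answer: 17049/13 ≈ 1311.5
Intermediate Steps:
r(o, K) = 0 (r(o, K) = -8 + 2*4 = -8 + 8 = 0)
R(P, z) = P*z
v = 2/13 (v = (-2 + 0)/(-5 - 4*2) = -2/(-5 - 8) = -2/(-13) = -2*(-1/13) = 2/13 ≈ 0.15385)
(3*(v + 0) - 1*9) - 30*(-44) = (3*(2/13 + 0) - 1*9) - 30*(-44) = (3*(2/13) - 9) + 1320 = (6/13 - 9) + 1320 = -111/13 + 1320 = 17049/13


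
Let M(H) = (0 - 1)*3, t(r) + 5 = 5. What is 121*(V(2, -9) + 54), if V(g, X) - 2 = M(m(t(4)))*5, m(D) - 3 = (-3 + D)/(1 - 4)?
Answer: 4961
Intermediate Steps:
t(r) = 0 (t(r) = -5 + 5 = 0)
m(D) = 4 - D/3 (m(D) = 3 + (-3 + D)/(1 - 4) = 3 + (-3 + D)/(-3) = 3 + (-3 + D)*(-1/3) = 3 + (1 - D/3) = 4 - D/3)
M(H) = -3 (M(H) = -1*3 = -3)
V(g, X) = -13 (V(g, X) = 2 - 3*5 = 2 - 15 = -13)
121*(V(2, -9) + 54) = 121*(-13 + 54) = 121*41 = 4961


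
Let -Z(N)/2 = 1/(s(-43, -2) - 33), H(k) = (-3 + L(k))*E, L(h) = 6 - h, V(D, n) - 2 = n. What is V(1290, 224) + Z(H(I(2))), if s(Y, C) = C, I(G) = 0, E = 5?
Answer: 7912/35 ≈ 226.06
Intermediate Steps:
V(D, n) = 2 + n
H(k) = 15 - 5*k (H(k) = (-3 + (6 - k))*5 = (3 - k)*5 = 15 - 5*k)
Z(N) = 2/35 (Z(N) = -2/(-2 - 33) = -2/(-35) = -2*(-1/35) = 2/35)
V(1290, 224) + Z(H(I(2))) = (2 + 224) + 2/35 = 226 + 2/35 = 7912/35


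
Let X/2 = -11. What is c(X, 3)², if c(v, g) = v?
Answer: 484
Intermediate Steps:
X = -22 (X = 2*(-11) = -22)
c(X, 3)² = (-22)² = 484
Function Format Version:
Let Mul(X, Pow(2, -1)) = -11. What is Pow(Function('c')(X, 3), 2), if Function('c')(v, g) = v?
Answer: 484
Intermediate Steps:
X = -22 (X = Mul(2, -11) = -22)
Pow(Function('c')(X, 3), 2) = Pow(-22, 2) = 484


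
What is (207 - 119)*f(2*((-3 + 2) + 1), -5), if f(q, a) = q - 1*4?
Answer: -352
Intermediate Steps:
f(q, a) = -4 + q (f(q, a) = q - 4 = -4 + q)
(207 - 119)*f(2*((-3 + 2) + 1), -5) = (207 - 119)*(-4 + 2*((-3 + 2) + 1)) = 88*(-4 + 2*(-1 + 1)) = 88*(-4 + 2*0) = 88*(-4 + 0) = 88*(-4) = -352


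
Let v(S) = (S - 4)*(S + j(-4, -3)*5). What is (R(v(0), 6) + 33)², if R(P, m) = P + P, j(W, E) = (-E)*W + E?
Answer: 400689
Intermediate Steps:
j(W, E) = E - E*W (j(W, E) = -E*W + E = E - E*W)
v(S) = (-75 + S)*(-4 + S) (v(S) = (S - 4)*(S - 3*(1 - 1*(-4))*5) = (-4 + S)*(S - 3*(1 + 4)*5) = (-4 + S)*(S - 3*5*5) = (-4 + S)*(S - 15*5) = (-4 + S)*(S - 75) = (-4 + S)*(-75 + S) = (-75 + S)*(-4 + S))
R(P, m) = 2*P
(R(v(0), 6) + 33)² = (2*(300 + 0² - 79*0) + 33)² = (2*(300 + 0 + 0) + 33)² = (2*300 + 33)² = (600 + 33)² = 633² = 400689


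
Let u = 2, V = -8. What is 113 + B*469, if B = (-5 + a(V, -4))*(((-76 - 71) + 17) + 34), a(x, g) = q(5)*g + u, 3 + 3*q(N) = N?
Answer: 255249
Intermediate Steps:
q(N) = -1 + N/3
a(x, g) = 2 + 2*g/3 (a(x, g) = (-1 + (⅓)*5)*g + 2 = (-1 + 5/3)*g + 2 = 2*g/3 + 2 = 2 + 2*g/3)
B = 544 (B = (-5 + (2 + (⅔)*(-4)))*(((-76 - 71) + 17) + 34) = (-5 + (2 - 8/3))*((-147 + 17) + 34) = (-5 - ⅔)*(-130 + 34) = -17/3*(-96) = 544)
113 + B*469 = 113 + 544*469 = 113 + 255136 = 255249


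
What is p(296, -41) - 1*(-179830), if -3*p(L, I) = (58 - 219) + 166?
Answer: 539485/3 ≈ 1.7983e+5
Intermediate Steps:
p(L, I) = -5/3 (p(L, I) = -((58 - 219) + 166)/3 = -(-161 + 166)/3 = -⅓*5 = -5/3)
p(296, -41) - 1*(-179830) = -5/3 - 1*(-179830) = -5/3 + 179830 = 539485/3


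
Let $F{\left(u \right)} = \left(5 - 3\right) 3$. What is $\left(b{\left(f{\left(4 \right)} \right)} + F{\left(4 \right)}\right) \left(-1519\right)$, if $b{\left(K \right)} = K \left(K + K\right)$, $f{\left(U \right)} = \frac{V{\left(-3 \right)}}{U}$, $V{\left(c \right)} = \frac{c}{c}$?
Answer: $- \frac{74431}{8} \approx -9303.9$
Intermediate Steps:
$V{\left(c \right)} = 1$
$F{\left(u \right)} = 6$ ($F{\left(u \right)} = 2 \cdot 3 = 6$)
$f{\left(U \right)} = \frac{1}{U}$ ($f{\left(U \right)} = 1 \frac{1}{U} = \frac{1}{U}$)
$b{\left(K \right)} = 2 K^{2}$ ($b{\left(K \right)} = K 2 K = 2 K^{2}$)
$\left(b{\left(f{\left(4 \right)} \right)} + F{\left(4 \right)}\right) \left(-1519\right) = \left(2 \left(\frac{1}{4}\right)^{2} + 6\right) \left(-1519\right) = \left(\frac{2}{16} + 6\right) \left(-1519\right) = \left(2 \cdot \frac{1}{16} + 6\right) \left(-1519\right) = \left(\frac{1}{8} + 6\right) \left(-1519\right) = \frac{49}{8} \left(-1519\right) = - \frac{74431}{8}$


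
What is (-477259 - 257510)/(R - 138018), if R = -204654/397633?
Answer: 97389467259/18293572016 ≈ 5.3237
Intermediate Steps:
R = -204654/397633 (R = -204654*1/397633 = -204654/397633 ≈ -0.51468)
(-477259 - 257510)/(R - 138018) = (-477259 - 257510)/(-204654/397633 - 138018) = -734769/(-54880716048/397633) = -734769*(-397633/54880716048) = 97389467259/18293572016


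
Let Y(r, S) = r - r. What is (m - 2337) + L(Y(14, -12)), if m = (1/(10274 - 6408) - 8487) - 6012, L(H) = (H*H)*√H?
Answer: -65087975/3866 ≈ -16836.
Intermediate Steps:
Y(r, S) = 0
L(H) = H^(5/2) (L(H) = H²*√H = H^(5/2))
m = -56053133/3866 (m = (1/3866 - 8487) - 6012 = -32810741/3866 - 6012 = -56053133/3866 ≈ -14499.)
(m - 2337) + L(Y(14, -12)) = (-56053133/3866 - 2337) + 0^(5/2) = -65087975/3866 + 0 = -65087975/3866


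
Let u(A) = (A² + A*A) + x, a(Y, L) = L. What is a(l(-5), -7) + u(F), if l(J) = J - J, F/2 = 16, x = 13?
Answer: 2054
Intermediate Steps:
F = 32 (F = 2*16 = 32)
l(J) = 0
u(A) = 13 + 2*A² (u(A) = (A² + A*A) + 13 = (A² + A²) + 13 = 2*A² + 13 = 13 + 2*A²)
a(l(-5), -7) + u(F) = -7 + (13 + 2*32²) = -7 + (13 + 2*1024) = -7 + (13 + 2048) = -7 + 2061 = 2054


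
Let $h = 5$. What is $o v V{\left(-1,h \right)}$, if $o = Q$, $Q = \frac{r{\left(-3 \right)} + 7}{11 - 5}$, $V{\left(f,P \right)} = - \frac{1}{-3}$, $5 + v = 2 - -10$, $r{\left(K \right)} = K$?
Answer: $\frac{14}{9} \approx 1.5556$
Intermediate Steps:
$v = 7$ ($v = -5 + \left(2 - -10\right) = -5 + \left(2 + 10\right) = -5 + 12 = 7$)
$V{\left(f,P \right)} = \frac{1}{3}$ ($V{\left(f,P \right)} = \left(-1\right) \left(- \frac{1}{3}\right) = \frac{1}{3}$)
$Q = \frac{2}{3}$ ($Q = \frac{-3 + 7}{11 - 5} = \frac{4}{6} = 4 \cdot \frac{1}{6} = \frac{2}{3} \approx 0.66667$)
$o = \frac{2}{3} \approx 0.66667$
$o v V{\left(-1,h \right)} = \frac{2}{3} \cdot 7 \cdot \frac{1}{3} = \frac{14}{3} \cdot \frac{1}{3} = \frac{14}{9}$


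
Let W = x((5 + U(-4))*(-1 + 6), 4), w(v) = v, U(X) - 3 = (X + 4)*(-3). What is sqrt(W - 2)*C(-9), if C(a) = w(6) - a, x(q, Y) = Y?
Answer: 15*sqrt(2) ≈ 21.213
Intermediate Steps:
U(X) = -9 - 3*X (U(X) = 3 + (X + 4)*(-3) = 3 + (4 + X)*(-3) = 3 + (-12 - 3*X) = -9 - 3*X)
C(a) = 6 - a
W = 4
sqrt(W - 2)*C(-9) = sqrt(4 - 2)*(6 - 1*(-9)) = sqrt(2)*(6 + 9) = sqrt(2)*15 = 15*sqrt(2)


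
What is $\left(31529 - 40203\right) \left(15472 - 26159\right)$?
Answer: $92699038$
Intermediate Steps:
$\left(31529 - 40203\right) \left(15472 - 26159\right) = \left(-8674\right) \left(-10687\right) = 92699038$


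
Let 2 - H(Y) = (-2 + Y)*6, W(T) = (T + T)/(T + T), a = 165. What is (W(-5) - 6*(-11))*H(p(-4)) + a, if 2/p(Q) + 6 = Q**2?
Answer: 5113/5 ≈ 1022.6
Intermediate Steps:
W(T) = 1 (W(T) = (2*T)/((2*T)) = (2*T)*(1/(2*T)) = 1)
p(Q) = 2/(-6 + Q**2)
H(Y) = 14 - 6*Y (H(Y) = 2 - (-2 + Y)*6 = 2 - (-12 + 6*Y) = 2 + (12 - 6*Y) = 14 - 6*Y)
(W(-5) - 6*(-11))*H(p(-4)) + a = (1 - 6*(-11))*(14 - 12/(-6 + (-4)**2)) + 165 = (1 + 66)*(14 - 12/(-6 + 16)) + 165 = 67*(14 - 12/10) + 165 = 67*(14 - 6*1/5) + 165 = 67*(14 - 6/5) + 165 = 67*(64/5) + 165 = 4288/5 + 165 = 5113/5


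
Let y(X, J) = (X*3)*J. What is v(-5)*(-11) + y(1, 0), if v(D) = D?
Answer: 55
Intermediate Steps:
y(X, J) = 3*J*X (y(X, J) = (3*X)*J = 3*J*X)
v(-5)*(-11) + y(1, 0) = -5*(-11) + 3*0*1 = 55 + 0 = 55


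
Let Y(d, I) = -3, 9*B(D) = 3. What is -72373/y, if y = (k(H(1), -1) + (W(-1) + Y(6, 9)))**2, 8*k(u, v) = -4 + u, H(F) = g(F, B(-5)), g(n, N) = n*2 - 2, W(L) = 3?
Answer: -289492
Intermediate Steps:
B(D) = 1/3 (B(D) = (1/9)*3 = 1/3)
g(n, N) = -2 + 2*n (g(n, N) = 2*n - 2 = -2 + 2*n)
H(F) = -2 + 2*F
k(u, v) = -1/2 + u/8 (k(u, v) = (-4 + u)/8 = -1/2 + u/8)
y = 1/4 (y = ((-1/2 + (-2 + 2*1)/8) + (3 - 3))**2 = ((-1/2 + (-2 + 2)/8) + 0)**2 = ((-1/2 + (1/8)*0) + 0)**2 = ((-1/2 + 0) + 0)**2 = (-1/2 + 0)**2 = (-1/2)**2 = 1/4 ≈ 0.25000)
-72373/y = -72373/1/4 = -72373*4 = -289492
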